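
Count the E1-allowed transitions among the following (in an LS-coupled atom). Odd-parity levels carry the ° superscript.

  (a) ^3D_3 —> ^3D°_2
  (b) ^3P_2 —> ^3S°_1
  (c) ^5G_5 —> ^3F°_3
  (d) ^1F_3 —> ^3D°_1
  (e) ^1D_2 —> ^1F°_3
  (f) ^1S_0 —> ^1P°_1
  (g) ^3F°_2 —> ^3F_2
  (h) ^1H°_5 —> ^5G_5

5

(a) allowed
(b) allowed
(c) forbidden (ΔS, ΔJ fail)
(d) forbidden (ΔS, ΔJ fail)
(e) allowed
(f) allowed
(g) allowed
(h) forbidden (ΔS fails)
Total allowed: 5 of 8.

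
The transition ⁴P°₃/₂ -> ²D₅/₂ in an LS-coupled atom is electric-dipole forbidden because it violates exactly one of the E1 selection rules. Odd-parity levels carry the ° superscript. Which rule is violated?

Parity must change: odd → even — ok.
ΔS = 0: S: 3/2 → 1/2 — fails.
ΔL = 0, ±1 (not L=0↔0): L: 1 → 2, ΔL = +1 — ok.
ΔJ = 0, ±1 (not J=0↔0): J: 3/2 → 5/2, ΔJ = +1 — ok.

the ΔS = 0 rule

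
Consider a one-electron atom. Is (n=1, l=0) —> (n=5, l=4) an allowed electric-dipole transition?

Initial l = 0, final l = 4, so Δl = +4. E1 requires Δl = ±1: ✗.
The transition is electric-dipole forbidden.

forbidden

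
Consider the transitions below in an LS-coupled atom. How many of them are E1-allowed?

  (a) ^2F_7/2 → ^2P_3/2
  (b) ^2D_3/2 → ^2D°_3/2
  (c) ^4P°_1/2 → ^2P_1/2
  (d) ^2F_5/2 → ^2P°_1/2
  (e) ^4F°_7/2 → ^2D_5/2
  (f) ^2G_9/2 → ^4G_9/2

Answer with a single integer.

1

(a) forbidden (parity, ΔL, ΔJ fail)
(b) allowed
(c) forbidden (ΔS fails)
(d) forbidden (ΔL, ΔJ fail)
(e) forbidden (ΔS fails)
(f) forbidden (parity, ΔS fail)
Total allowed: 1 of 6.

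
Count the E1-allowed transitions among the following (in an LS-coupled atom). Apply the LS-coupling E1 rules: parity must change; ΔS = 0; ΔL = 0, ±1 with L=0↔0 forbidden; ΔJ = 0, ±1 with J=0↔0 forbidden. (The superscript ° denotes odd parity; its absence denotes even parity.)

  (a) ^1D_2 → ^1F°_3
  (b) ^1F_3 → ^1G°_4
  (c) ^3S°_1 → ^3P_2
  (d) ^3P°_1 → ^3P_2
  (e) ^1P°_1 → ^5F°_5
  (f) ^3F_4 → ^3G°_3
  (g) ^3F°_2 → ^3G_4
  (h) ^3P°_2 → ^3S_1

(a) allowed
(b) allowed
(c) allowed
(d) allowed
(e) forbidden (parity, ΔS, ΔL, ΔJ fail)
(f) allowed
(g) forbidden (ΔJ fails)
(h) allowed
Total allowed: 6 of 8.

6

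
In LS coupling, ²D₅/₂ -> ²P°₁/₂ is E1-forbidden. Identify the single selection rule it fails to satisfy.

the ΔJ = 0, ±1 rule

Initial level: S=1/2, L=2, J=5/2, parity even. Final level: S=1/2, L=1, J=1/2, parity odd.
Parity must change: even → odd — satisfied.
ΔS = 0: S: 1/2 → 1/2 — satisfied.
ΔL = 0, ±1 (not L=0↔0): L: 2 → 1, ΔL = -1 — satisfied.
ΔJ = 0, ±1 (not J=0↔0): J: 5/2 → 1/2, ΔJ = -2 — violated.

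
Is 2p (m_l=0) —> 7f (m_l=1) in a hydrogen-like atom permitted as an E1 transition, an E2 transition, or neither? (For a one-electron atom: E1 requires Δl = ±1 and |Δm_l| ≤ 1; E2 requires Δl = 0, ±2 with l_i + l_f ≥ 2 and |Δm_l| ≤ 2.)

E2

Δl = 3 − 1 = +2; l_i + l_f = 4.
Δm_l = +1.
E1 (Δl = ±1, |Δm_l| ≤ 1): not satisfied.
E2 (Δl = 0,±2, l_i+l_f ≥ 2, |Δm_l| ≤ 2): satisfied.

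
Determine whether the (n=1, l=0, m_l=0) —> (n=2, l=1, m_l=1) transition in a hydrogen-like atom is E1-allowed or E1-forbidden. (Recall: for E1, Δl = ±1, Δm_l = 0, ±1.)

Initial l = 0, final l = 1, so Δl = +1. E1 requires Δl = ±1: ✓.
m_l: 0 → 1 (Δm_l = +1). |Δm_l| ≤ 1 ✓.
All E1 selection rules are satisfied.

allowed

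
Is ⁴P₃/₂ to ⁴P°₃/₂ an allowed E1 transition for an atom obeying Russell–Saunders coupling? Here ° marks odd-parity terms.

allowed

Reading off the term symbols: S 3/2→3/2, L 1→1, J 3/2→3/2, parity even→odd.
ΔS = 0: S: 3/2 → 3/2 — ok.
ΔL = 0, ±1 (not L=0↔0): L: 1 → 1, ΔL = +0 — ok.
ΔJ = 0, ±1 (not J=0↔0): J: 3/2 → 3/2, ΔJ = +0 — ok.
Parity must change: even → odd — ok.
All four E1 rules are satisfied.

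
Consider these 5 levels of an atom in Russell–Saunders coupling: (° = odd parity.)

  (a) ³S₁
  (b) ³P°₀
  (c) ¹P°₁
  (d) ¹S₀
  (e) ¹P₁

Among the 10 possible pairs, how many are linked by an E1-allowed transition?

3

(a)–(b): allowed.
(a)–(c): forbidden (ΔS).
(a)–(d): forbidden (parity, ΔS, ΔL).
(a)–(e): forbidden (parity, ΔS).
(b)–(c): forbidden (parity, ΔS).
(b)–(d): forbidden (ΔS, ΔJ).
(b)–(e): forbidden (ΔS).
(c)–(d): allowed.
(c)–(e): allowed.
(d)–(e): forbidden (parity).
Allowed pairs: 3 of 10.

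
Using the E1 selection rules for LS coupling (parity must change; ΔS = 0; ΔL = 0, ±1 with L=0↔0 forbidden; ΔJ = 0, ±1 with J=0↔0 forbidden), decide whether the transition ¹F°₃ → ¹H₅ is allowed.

forbidden

Reading off the term symbols: S 0→0, L 3→5, J 3→5, parity odd→even.
Parity must change: odd → even — satisfied.
ΔS = 0: S: 0 → 0 — satisfied.
ΔL = 0, ±1 (not L=0↔0): L: 3 → 5, ΔL = +2 — violated.
ΔJ = 0, ±1 (not J=0↔0): J: 3 → 5, ΔJ = +2 — violated.
Rule(s) violated: ΔL, ΔJ.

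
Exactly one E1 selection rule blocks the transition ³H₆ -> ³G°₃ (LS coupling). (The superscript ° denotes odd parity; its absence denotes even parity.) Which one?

the ΔJ = 0, ±1 rule

Initial level: S=1, L=5, J=6, parity even. Final level: S=1, L=4, J=3, parity odd.
Parity must change: even → odd — satisfied.
ΔS = 0: S: 1 → 1 — satisfied.
ΔL = 0, ±1 (not L=0↔0): L: 5 → 4, ΔL = -1 — satisfied.
ΔJ = 0, ±1 (not J=0↔0): J: 6 → 3, ΔJ = -3 — violated.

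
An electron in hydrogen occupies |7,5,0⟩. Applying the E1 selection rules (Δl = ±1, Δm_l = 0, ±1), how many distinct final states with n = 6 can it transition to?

3

E1 requires Δl = ±1, so l_f ∈ {4, 6}; with 0 ≤ l_f ≤ n_f−1 = 5, the allowed l_f values are {4}.
For l_f = 4: m_f ∈ {m_i−1, m_i, m_i+1} ∩ [−4, 4] = {-1, 0, 1} → 3 states.
Total: 3.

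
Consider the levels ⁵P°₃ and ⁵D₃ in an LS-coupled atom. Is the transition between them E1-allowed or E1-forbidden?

allowed

Reading off the term symbols: S 2→2, L 1→2, J 3→3, parity odd→even.
ΔS = 0: S: 2 → 2 — ok.
ΔL = 0, ±1 (not L=0↔0): L: 1 → 2, ΔL = +1 — ok.
Parity must change: odd → even — ok.
ΔJ = 0, ±1 (not J=0↔0): J: 3 → 3, ΔJ = +0 — ok.
All four E1 rules are satisfied.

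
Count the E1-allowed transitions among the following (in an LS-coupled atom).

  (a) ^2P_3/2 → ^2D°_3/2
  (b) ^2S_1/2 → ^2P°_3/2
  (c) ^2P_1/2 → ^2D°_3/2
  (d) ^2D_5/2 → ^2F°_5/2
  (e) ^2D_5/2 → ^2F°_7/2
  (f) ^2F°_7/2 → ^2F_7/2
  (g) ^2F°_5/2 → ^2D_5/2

7

(a) allowed
(b) allowed
(c) allowed
(d) allowed
(e) allowed
(f) allowed
(g) allowed
Total allowed: 7 of 7.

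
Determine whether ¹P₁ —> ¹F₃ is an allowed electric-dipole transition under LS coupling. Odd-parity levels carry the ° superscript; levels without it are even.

Reading off the term symbols: S 0→0, L 1→3, J 1→3, parity even→even.
Parity must change: even → even — violated.
ΔS = 0: S: 0 → 0 — satisfied.
ΔL = 0, ±1 (not L=0↔0): L: 1 → 3, ΔL = +2 — violated.
ΔJ = 0, ±1 (not J=0↔0): J: 1 → 3, ΔJ = +2 — violated.
Rule(s) violated: parity, ΔL, ΔJ.

forbidden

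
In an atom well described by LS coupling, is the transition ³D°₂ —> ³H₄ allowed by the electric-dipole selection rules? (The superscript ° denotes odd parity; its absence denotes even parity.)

Initial level: S=1, L=2, J=2, parity odd. Final level: S=1, L=5, J=4, parity even.
Parity must change: odd → even — passes.
ΔS = 0: S: 1 → 1 — passes.
ΔL = 0, ±1 (not L=0↔0): L: 2 → 5, ΔL = +3 — fails.
ΔJ = 0, ±1 (not J=0↔0): J: 2 → 4, ΔJ = +2 — fails.
Rule(s) violated: ΔL, ΔJ.

forbidden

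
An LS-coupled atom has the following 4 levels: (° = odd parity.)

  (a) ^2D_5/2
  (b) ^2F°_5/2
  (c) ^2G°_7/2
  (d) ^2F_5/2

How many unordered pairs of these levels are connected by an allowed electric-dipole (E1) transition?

3

(a)–(b): allowed.
(a)–(c): forbidden (ΔL).
(a)–(d): forbidden (parity).
(b)–(c): forbidden (parity).
(b)–(d): allowed.
(c)–(d): allowed.
Allowed pairs: 3 of 6.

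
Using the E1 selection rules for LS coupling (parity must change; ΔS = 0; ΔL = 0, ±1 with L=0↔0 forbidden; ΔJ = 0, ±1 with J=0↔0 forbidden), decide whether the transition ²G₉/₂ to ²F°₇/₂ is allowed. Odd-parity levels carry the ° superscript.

Parity must change: even → odd — passes.
ΔS = 0: S: 1/2 → 1/2 — passes.
ΔL = 0, ±1 (not L=0↔0): L: 4 → 3, ΔL = -1 — passes.
ΔJ = 0, ±1 (not J=0↔0): J: 9/2 → 7/2, ΔJ = -1 — passes.
All four E1 rules are satisfied.

allowed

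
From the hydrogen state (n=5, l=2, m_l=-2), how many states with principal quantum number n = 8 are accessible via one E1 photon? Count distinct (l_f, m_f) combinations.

4

E1 requires Δl = ±1, so l_f ∈ {1, 3}; with 0 ≤ l_f ≤ n_f−1 = 7, the allowed l_f values are {1, 3}.
For l_f = 1: m_f ∈ {m_i−1, m_i, m_i+1} ∩ [−1, 1] = {-1} → 1 state.
For l_f = 3: m_f ∈ {m_i−1, m_i, m_i+1} ∩ [−3, 3] = {-3, -2, -1} → 3 states.
Total: 4.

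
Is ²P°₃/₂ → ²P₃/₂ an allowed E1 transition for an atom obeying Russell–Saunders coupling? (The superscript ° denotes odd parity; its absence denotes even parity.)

Parity must change: odd → even — ok.
ΔS = 0: S: 1/2 → 1/2 — ok.
ΔL = 0, ±1 (not L=0↔0): L: 1 → 1, ΔL = +0 — ok.
ΔJ = 0, ±1 (not J=0↔0): J: 3/2 → 3/2, ΔJ = +0 — ok.
All four E1 rules are satisfied.

allowed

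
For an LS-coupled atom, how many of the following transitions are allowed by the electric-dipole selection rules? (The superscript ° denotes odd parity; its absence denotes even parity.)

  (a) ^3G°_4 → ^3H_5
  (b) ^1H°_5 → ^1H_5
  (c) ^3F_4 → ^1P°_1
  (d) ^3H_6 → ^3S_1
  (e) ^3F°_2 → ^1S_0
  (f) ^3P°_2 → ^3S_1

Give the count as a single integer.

3

(a) allowed
(b) allowed
(c) forbidden (ΔS, ΔL, ΔJ fail)
(d) forbidden (parity, ΔL, ΔJ fail)
(e) forbidden (ΔS, ΔL, ΔJ fail)
(f) allowed
Total allowed: 3 of 6.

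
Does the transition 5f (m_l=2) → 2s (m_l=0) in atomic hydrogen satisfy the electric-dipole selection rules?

forbidden

Initial l = 3, final l = 0, so Δl = -3. E1 requires Δl = ±1: fails.
m_l: 2 → 0 (Δm_l = -2). |Δm_l| ≤ 1 fails.
The transition is electric-dipole forbidden.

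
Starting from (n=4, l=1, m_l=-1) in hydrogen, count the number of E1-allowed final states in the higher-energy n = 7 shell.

E1 requires Δl = ±1, so l_f ∈ {0, 2}; with 0 ≤ l_f ≤ n_f−1 = 6, the allowed l_f values are {0, 2}.
For l_f = 0: m_f ∈ {m_i−1, m_i, m_i+1} ∩ [−0, 0] = {0} → 1 state.
For l_f = 2: m_f ∈ {m_i−1, m_i, m_i+1} ∩ [−2, 2] = {-2, -1, 0} → 3 states.
Total: 4.

4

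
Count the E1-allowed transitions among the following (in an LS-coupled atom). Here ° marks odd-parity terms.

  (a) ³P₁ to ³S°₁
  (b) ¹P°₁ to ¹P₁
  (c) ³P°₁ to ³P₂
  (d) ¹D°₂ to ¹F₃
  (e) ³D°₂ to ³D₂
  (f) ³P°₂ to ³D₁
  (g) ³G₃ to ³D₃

(a) allowed
(b) allowed
(c) allowed
(d) allowed
(e) allowed
(f) allowed
(g) forbidden (parity, ΔL fail)
Total allowed: 6 of 7.

6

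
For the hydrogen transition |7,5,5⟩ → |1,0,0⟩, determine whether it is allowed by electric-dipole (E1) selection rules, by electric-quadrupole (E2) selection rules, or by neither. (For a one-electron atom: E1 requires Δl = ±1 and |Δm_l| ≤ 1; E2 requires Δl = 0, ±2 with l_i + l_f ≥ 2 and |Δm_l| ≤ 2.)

Δl = 0 − 5 = -5; l_i + l_f = 5.
Δm_l = -5.
E1 (Δl = ±1, |Δm_l| ≤ 1): not satisfied.
E2 (Δl = 0,±2, l_i+l_f ≥ 2, |Δm_l| ≤ 2): not satisfied.

neither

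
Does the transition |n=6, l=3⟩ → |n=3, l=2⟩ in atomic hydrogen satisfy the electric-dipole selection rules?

Initial l = 3, final l = 2, so Δl = -1. E1 requires Δl = ±1: ✓.
All E1 selection rules are satisfied.

allowed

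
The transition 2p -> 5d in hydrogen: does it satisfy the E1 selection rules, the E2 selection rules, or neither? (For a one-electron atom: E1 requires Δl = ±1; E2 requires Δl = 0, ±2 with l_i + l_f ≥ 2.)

E1

Δl = 2 − 1 = +1; l_i + l_f = 3.
E1 (Δl = ±1): satisfied.
E2 (Δl = 0,±2, l_i+l_f ≥ 2): not satisfied.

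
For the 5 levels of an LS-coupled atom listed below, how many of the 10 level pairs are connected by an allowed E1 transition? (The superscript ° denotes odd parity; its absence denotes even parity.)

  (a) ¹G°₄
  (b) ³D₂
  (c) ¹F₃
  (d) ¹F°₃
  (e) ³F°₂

(a)–(b): forbidden (ΔS, ΔL, ΔJ).
(a)–(c): allowed.
(a)–(d): forbidden (parity).
(a)–(e): forbidden (parity, ΔS, ΔJ).
(b)–(c): forbidden (parity, ΔS).
(b)–(d): forbidden (ΔS).
(b)–(e): allowed.
(c)–(d): allowed.
(c)–(e): forbidden (ΔS).
(d)–(e): forbidden (parity, ΔS).
Allowed pairs: 3 of 10.

3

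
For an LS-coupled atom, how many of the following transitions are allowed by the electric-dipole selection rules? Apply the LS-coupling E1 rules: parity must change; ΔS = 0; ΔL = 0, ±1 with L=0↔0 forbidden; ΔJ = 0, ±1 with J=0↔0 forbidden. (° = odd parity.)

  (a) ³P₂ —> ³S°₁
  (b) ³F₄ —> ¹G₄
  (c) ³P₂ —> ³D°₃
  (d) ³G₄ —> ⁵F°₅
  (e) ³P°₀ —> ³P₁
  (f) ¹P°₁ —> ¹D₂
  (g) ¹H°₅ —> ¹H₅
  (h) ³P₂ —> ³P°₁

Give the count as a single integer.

6

(a) allowed
(b) forbidden (parity, ΔS fail)
(c) allowed
(d) forbidden (ΔS fails)
(e) allowed
(f) allowed
(g) allowed
(h) allowed
Total allowed: 6 of 8.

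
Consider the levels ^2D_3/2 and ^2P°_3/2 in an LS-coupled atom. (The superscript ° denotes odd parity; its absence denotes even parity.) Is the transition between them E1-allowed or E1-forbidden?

allowed

Parity must change: even → odd — passes.
ΔL = 0, ±1 (not L=0↔0): L: 2 → 1, ΔL = -1 — passes.
ΔS = 0: S: 1/2 → 1/2 — passes.
ΔJ = 0, ±1 (not J=0↔0): J: 3/2 → 3/2, ΔJ = +0 — passes.
All four E1 rules are satisfied.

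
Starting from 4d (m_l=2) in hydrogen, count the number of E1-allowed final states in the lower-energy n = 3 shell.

1

E1 requires Δl = ±1, so l_f ∈ {1, 3}; with 0 ≤ l_f ≤ n_f−1 = 2, the allowed l_f values are {1}.
For l_f = 1: m_f ∈ {m_i−1, m_i, m_i+1} ∩ [−1, 1] = {1} → 1 state.
Total: 1.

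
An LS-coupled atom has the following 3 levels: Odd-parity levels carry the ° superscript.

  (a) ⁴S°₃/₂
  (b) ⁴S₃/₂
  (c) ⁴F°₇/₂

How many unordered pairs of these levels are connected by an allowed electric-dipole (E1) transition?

0

(a)–(b): forbidden (ΔL).
(a)–(c): forbidden (parity, ΔL, ΔJ).
(b)–(c): forbidden (ΔL, ΔJ).
Allowed pairs: 0 of 3.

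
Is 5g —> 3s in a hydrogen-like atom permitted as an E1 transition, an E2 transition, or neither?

Δl = 0 − 4 = -4; l_i + l_f = 4.
E1 (Δl = ±1): not satisfied.
E2 (Δl = 0,±2, l_i+l_f ≥ 2): not satisfied.

neither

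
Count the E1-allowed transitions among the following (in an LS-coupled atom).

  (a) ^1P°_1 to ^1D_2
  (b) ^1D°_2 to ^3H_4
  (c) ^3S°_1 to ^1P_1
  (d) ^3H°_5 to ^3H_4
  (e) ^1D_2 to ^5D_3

(a) allowed
(b) forbidden (ΔS, ΔL, ΔJ fail)
(c) forbidden (ΔS fails)
(d) allowed
(e) forbidden (parity, ΔS fail)
Total allowed: 2 of 5.

2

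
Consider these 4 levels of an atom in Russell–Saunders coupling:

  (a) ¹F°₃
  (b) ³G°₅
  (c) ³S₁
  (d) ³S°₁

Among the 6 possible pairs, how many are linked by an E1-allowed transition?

(a)–(b): forbidden (parity, ΔS, ΔJ).
(a)–(c): forbidden (ΔS, ΔL, ΔJ).
(a)–(d): forbidden (parity, ΔS, ΔL, ΔJ).
(b)–(c): forbidden (ΔL, ΔJ).
(b)–(d): forbidden (parity, ΔL, ΔJ).
(c)–(d): forbidden (ΔL).
Allowed pairs: 0 of 6.

0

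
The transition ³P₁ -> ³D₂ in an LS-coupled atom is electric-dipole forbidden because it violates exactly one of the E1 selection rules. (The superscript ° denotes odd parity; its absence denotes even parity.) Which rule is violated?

Initial level: S=1, L=1, J=1, parity even. Final level: S=1, L=2, J=2, parity even.
ΔL = 0, ±1 (not L=0↔0): L: 1 → 2, ΔL = +1 — ok.
ΔS = 0: S: 1 → 1 — ok.
ΔJ = 0, ±1 (not J=0↔0): J: 1 → 2, ΔJ = +1 — ok.
Parity must change: even → even — fails.

parity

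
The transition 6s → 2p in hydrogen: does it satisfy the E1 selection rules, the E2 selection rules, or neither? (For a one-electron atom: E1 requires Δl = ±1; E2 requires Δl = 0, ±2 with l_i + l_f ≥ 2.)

E1

Δl = 1 − 0 = +1; l_i + l_f = 1.
E1 (Δl = ±1): satisfied.
E2 (Δl = 0,±2, l_i+l_f ≥ 2): not satisfied.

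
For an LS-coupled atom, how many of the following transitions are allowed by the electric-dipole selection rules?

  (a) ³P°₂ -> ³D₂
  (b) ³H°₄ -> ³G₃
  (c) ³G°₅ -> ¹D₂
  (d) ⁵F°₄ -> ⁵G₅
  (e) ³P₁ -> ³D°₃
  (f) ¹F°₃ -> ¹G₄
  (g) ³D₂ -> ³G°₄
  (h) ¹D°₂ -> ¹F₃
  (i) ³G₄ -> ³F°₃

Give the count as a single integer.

(a) allowed
(b) allowed
(c) forbidden (ΔS, ΔL, ΔJ fail)
(d) allowed
(e) forbidden (ΔJ fails)
(f) allowed
(g) forbidden (ΔL, ΔJ fail)
(h) allowed
(i) allowed
Total allowed: 6 of 9.

6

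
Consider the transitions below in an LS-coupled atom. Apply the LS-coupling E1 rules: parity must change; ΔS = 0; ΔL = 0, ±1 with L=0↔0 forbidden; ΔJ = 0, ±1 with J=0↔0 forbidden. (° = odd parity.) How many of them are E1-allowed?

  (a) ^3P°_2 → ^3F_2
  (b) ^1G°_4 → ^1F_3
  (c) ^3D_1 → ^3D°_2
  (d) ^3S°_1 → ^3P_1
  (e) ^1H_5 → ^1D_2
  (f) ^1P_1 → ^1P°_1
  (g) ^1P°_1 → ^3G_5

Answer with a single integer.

4

(a) forbidden (ΔL fails)
(b) allowed
(c) allowed
(d) allowed
(e) forbidden (parity, ΔL, ΔJ fail)
(f) allowed
(g) forbidden (ΔS, ΔL, ΔJ fail)
Total allowed: 4 of 7.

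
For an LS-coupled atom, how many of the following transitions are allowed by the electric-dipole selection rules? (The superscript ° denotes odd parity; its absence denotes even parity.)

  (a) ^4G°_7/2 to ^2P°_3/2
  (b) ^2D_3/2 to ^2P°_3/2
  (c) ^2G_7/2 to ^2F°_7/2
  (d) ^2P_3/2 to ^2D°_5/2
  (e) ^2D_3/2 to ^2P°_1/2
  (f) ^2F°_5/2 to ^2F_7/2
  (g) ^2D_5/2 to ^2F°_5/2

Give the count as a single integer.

(a) forbidden (parity, ΔS, ΔL, ΔJ fail)
(b) allowed
(c) allowed
(d) allowed
(e) allowed
(f) allowed
(g) allowed
Total allowed: 6 of 7.

6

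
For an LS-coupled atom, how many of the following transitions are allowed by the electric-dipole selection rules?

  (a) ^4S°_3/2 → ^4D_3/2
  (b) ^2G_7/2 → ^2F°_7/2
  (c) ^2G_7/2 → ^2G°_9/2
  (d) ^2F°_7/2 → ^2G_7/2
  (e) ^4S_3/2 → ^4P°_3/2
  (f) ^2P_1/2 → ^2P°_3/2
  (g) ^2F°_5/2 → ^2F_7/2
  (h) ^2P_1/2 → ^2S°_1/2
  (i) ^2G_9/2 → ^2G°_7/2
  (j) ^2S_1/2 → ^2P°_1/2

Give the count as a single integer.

9

(a) forbidden (ΔL fails)
(b) allowed
(c) allowed
(d) allowed
(e) allowed
(f) allowed
(g) allowed
(h) allowed
(i) allowed
(j) allowed
Total allowed: 9 of 10.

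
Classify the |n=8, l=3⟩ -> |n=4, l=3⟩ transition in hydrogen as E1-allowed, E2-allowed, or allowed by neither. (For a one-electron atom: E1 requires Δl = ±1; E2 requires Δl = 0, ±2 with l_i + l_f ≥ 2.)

Δl = 3 − 3 = +0; l_i + l_f = 6.
E1 (Δl = ±1): not satisfied.
E2 (Δl = 0,±2, l_i+l_f ≥ 2): satisfied.

E2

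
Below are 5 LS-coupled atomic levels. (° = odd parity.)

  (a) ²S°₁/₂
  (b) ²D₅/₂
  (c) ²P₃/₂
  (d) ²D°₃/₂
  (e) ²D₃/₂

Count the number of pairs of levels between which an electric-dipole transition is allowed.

(a)–(b): forbidden (ΔL, ΔJ).
(a)–(c): allowed.
(a)–(d): forbidden (parity, ΔL).
(a)–(e): forbidden (ΔL).
(b)–(c): forbidden (parity).
(b)–(d): allowed.
(b)–(e): forbidden (parity).
(c)–(d): allowed.
(c)–(e): forbidden (parity).
(d)–(e): allowed.
Allowed pairs: 4 of 10.

4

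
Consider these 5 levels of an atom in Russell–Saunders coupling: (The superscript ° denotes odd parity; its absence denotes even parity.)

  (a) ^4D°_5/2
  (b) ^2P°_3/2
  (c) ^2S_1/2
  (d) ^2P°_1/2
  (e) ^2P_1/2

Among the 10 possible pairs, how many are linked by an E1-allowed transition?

4

(a)–(b): forbidden (parity, ΔS).
(a)–(c): forbidden (ΔS, ΔL, ΔJ).
(a)–(d): forbidden (parity, ΔS, ΔJ).
(a)–(e): forbidden (ΔS, ΔJ).
(b)–(c): allowed.
(b)–(d): forbidden (parity).
(b)–(e): allowed.
(c)–(d): allowed.
(c)–(e): forbidden (parity).
(d)–(e): allowed.
Allowed pairs: 4 of 10.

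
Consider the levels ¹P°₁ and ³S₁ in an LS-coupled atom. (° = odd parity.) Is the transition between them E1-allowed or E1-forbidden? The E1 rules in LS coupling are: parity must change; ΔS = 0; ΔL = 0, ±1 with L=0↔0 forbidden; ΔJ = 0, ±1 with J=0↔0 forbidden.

forbidden

ΔS = 0: S: 0 → 1 — fails.
Parity must change: odd → even — ok.
ΔJ = 0, ±1 (not J=0↔0): J: 1 → 1, ΔJ = +0 — ok.
ΔL = 0, ±1 (not L=0↔0): L: 1 → 0, ΔL = -1 — ok.
Rule(s) violated: ΔS.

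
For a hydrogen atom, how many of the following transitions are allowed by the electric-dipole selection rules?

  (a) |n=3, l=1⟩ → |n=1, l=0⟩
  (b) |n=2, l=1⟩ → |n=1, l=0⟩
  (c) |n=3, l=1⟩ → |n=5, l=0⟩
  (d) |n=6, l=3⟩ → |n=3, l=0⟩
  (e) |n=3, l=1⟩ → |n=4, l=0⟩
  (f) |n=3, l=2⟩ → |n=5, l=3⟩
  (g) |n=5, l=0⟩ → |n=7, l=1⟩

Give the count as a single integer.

6

(a) allowed
(b) allowed
(c) allowed
(d) forbidden — Δl = -3 (E1 requires Δl = ±1)
(e) allowed
(f) allowed
(g) allowed
Total allowed: 6 of 7.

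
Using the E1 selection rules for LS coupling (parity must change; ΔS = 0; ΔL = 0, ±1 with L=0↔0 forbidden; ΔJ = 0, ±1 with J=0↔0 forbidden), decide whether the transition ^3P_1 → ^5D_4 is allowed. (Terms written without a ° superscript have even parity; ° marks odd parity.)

ΔS = 0: S: 1 → 2 — violated.
ΔJ = 0, ±1 (not J=0↔0): J: 1 → 4, ΔJ = +3 — violated.
ΔL = 0, ±1 (not L=0↔0): L: 1 → 2, ΔL = +1 — satisfied.
Parity must change: even → even — violated.
Rule(s) violated: parity, ΔS, ΔJ.

forbidden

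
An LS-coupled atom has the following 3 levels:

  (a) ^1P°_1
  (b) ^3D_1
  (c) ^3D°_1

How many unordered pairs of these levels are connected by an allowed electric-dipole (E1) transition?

1

(a)–(b): forbidden (ΔS).
(a)–(c): forbidden (parity, ΔS).
(b)–(c): allowed.
Allowed pairs: 1 of 3.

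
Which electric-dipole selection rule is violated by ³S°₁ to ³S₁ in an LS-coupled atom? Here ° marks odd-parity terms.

the L=0 ↔ L=0 exclusion

Parity must change: odd → even — ok.
ΔJ = 0, ±1 (not J=0↔0): J: 1 → 1, ΔJ = +0 — ok.
ΔS = 0: S: 1 → 1 — ok.
ΔL = 0, ±1 (not L=0↔0): L: 0 → 0, ΔL = +0 — fails.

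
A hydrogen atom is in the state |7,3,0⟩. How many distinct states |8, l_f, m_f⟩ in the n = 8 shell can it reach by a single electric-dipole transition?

6

E1 requires Δl = ±1, so l_f ∈ {2, 4}; with 0 ≤ l_f ≤ n_f−1 = 7, the allowed l_f values are {2, 4}.
For l_f = 2: m_f ∈ {m_i−1, m_i, m_i+1} ∩ [−2, 2] = {-1, 0, 1} → 3 states.
For l_f = 4: m_f ∈ {m_i−1, m_i, m_i+1} ∩ [−4, 4] = {-1, 0, 1} → 3 states.
Total: 6.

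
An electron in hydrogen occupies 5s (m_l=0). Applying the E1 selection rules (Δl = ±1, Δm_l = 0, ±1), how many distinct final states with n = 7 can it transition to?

3

E1 requires Δl = ±1, so l_f ∈ {-1, 1}; with 0 ≤ l_f ≤ n_f−1 = 6, the allowed l_f values are {1}.
For l_f = 1: m_f ∈ {m_i−1, m_i, m_i+1} ∩ [−1, 1] = {-1, 0, 1} → 3 states.
Total: 3.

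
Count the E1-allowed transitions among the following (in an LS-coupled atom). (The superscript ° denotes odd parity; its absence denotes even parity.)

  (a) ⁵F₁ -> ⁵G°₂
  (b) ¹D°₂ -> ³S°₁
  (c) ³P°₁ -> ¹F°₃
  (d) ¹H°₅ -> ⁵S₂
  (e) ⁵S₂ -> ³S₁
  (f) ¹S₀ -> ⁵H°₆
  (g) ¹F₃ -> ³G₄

(a) allowed
(b) forbidden (parity, ΔS, ΔL fail)
(c) forbidden (parity, ΔS, ΔL, ΔJ fail)
(d) forbidden (ΔS, ΔL, ΔJ fail)
(e) forbidden (parity, ΔS, ΔL fail)
(f) forbidden (ΔS, ΔL, ΔJ fail)
(g) forbidden (parity, ΔS fail)
Total allowed: 1 of 7.

1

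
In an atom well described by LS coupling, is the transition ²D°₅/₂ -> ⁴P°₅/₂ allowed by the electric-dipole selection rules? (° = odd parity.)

forbidden

Parity must change: odd → odd — fails.
ΔS = 0: S: 1/2 → 3/2 — fails.
ΔL = 0, ±1 (not L=0↔0): L: 2 → 1, ΔL = -1 — passes.
ΔJ = 0, ±1 (not J=0↔0): J: 5/2 → 5/2, ΔJ = +0 — passes.
Rule(s) violated: parity, ΔS.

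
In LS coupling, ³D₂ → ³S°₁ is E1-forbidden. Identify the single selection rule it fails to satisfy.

Parity must change: even → odd — passes.
ΔJ = 0, ±1 (not J=0↔0): J: 2 → 1, ΔJ = -1 — passes.
ΔS = 0: S: 1 → 1 — passes.
ΔL = 0, ±1 (not L=0↔0): L: 2 → 0, ΔL = -2 — fails.

the ΔL = 0, ±1 rule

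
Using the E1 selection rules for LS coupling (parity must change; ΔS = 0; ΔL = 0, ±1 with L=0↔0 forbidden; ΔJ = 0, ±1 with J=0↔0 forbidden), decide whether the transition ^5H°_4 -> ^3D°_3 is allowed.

forbidden

Parity must change: odd → odd — fails.
ΔS = 0: S: 2 → 1 — fails.
ΔL = 0, ±1 (not L=0↔0): L: 5 → 2, ΔL = -3 — fails.
ΔJ = 0, ±1 (not J=0↔0): J: 4 → 3, ΔJ = -1 — ok.
Rule(s) violated: parity, ΔS, ΔL.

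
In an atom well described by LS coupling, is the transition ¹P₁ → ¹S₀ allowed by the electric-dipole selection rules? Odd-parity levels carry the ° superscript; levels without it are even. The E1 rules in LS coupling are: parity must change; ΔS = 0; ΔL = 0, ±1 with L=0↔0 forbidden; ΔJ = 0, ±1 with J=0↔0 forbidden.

Reading off the term symbols: S 0→0, L 1→0, J 1→0, parity even→even.
ΔL = 0, ±1 (not L=0↔0): L: 1 → 0, ΔL = -1 — ✓.
ΔJ = 0, ±1 (not J=0↔0): J: 1 → 0, ΔJ = -1 — ✓.
Parity must change: even → even — ✗.
ΔS = 0: S: 0 → 0 — ✓.
Rule(s) violated: parity.

forbidden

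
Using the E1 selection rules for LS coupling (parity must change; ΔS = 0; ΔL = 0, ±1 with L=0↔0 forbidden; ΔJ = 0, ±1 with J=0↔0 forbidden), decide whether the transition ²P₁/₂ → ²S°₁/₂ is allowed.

Initial level: S=1/2, L=1, J=1/2, parity even. Final level: S=1/2, L=0, J=1/2, parity odd.
Parity must change: even → odd — passes.
ΔS = 0: S: 1/2 → 1/2 — passes.
ΔL = 0, ±1 (not L=0↔0): L: 1 → 0, ΔL = -1 — passes.
ΔJ = 0, ±1 (not J=0↔0): J: 1/2 → 1/2, ΔJ = +0 — passes.
All four E1 rules are satisfied.

allowed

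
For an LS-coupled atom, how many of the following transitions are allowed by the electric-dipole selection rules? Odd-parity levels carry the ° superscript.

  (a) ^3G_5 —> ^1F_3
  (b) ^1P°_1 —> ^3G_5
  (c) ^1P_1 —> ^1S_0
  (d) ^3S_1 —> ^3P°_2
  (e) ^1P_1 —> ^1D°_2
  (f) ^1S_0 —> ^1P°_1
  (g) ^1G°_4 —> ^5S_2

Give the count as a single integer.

3

(a) forbidden (parity, ΔS, ΔJ fail)
(b) forbidden (ΔS, ΔL, ΔJ fail)
(c) forbidden (parity fails)
(d) allowed
(e) allowed
(f) allowed
(g) forbidden (ΔS, ΔL, ΔJ fail)
Total allowed: 3 of 7.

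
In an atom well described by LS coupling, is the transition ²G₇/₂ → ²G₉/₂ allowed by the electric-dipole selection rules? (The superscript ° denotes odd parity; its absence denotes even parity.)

ΔL = 0, ±1 (not L=0↔0): L: 4 → 4, ΔL = +0 — ✓.
Parity must change: even → even — ✗.
ΔS = 0: S: 1/2 → 1/2 — ✓.
ΔJ = 0, ±1 (not J=0↔0): J: 7/2 → 9/2, ΔJ = +1 — ✓.
Rule(s) violated: parity.

forbidden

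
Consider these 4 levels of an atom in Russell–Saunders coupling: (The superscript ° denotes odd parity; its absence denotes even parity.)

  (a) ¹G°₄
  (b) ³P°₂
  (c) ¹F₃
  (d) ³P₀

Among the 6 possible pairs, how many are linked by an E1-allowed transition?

(a)–(b): forbidden (parity, ΔS, ΔL, ΔJ).
(a)–(c): allowed.
(a)–(d): forbidden (ΔS, ΔL, ΔJ).
(b)–(c): forbidden (ΔS, ΔL).
(b)–(d): forbidden (ΔJ).
(c)–(d): forbidden (parity, ΔS, ΔL, ΔJ).
Allowed pairs: 1 of 6.

1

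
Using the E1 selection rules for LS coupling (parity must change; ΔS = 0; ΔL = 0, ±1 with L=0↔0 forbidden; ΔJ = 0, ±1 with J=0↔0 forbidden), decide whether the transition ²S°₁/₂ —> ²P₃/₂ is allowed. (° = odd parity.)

allowed

Parity must change: odd → even — passes.
ΔS = 0: S: 1/2 → 1/2 — passes.
ΔJ = 0, ±1 (not J=0↔0): J: 1/2 → 3/2, ΔJ = +1 — passes.
ΔL = 0, ±1 (not L=0↔0): L: 0 → 1, ΔL = +1 — passes.
All four E1 rules are satisfied.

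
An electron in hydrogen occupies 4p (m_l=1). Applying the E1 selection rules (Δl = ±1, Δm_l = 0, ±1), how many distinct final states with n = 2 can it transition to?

1

E1 requires Δl = ±1, so l_f ∈ {0, 2}; with 0 ≤ l_f ≤ n_f−1 = 1, the allowed l_f values are {0}.
For l_f = 0: m_f ∈ {m_i−1, m_i, m_i+1} ∩ [−0, 0] = {0} → 1 state.
Total: 1.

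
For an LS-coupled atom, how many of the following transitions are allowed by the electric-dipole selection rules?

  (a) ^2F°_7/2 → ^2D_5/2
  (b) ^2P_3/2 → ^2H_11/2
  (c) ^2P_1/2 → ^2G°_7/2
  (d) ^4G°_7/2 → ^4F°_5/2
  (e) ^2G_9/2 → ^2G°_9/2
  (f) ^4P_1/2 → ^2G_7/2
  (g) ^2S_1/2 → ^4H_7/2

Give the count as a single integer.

(a) allowed
(b) forbidden (parity, ΔL, ΔJ fail)
(c) forbidden (ΔL, ΔJ fail)
(d) forbidden (parity fails)
(e) allowed
(f) forbidden (parity, ΔS, ΔL, ΔJ fail)
(g) forbidden (parity, ΔS, ΔL, ΔJ fail)
Total allowed: 2 of 7.

2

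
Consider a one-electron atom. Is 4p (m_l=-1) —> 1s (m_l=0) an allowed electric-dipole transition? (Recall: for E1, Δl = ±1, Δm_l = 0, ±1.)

allowed

Initial l = 1, final l = 0, so Δl = -1. E1 requires Δl = ±1: satisfied.
Δm_l = 0 − (-1) = +1. E1 requires Δm_l = 0, ±1: satisfied.
All E1 selection rules are satisfied.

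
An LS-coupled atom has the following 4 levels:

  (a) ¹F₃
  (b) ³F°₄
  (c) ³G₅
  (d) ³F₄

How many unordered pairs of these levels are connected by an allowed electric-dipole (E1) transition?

2

(a)–(b): forbidden (ΔS).
(a)–(c): forbidden (parity, ΔS, ΔJ).
(a)–(d): forbidden (parity, ΔS).
(b)–(c): allowed.
(b)–(d): allowed.
(c)–(d): forbidden (parity).
Allowed pairs: 2 of 6.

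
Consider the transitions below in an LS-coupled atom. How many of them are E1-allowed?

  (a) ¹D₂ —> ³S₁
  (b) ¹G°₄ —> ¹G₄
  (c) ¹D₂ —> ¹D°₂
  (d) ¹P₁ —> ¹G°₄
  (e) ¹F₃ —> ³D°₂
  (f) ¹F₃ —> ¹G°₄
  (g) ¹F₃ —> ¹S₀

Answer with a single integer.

(a) forbidden (parity, ΔS, ΔL fail)
(b) allowed
(c) allowed
(d) forbidden (ΔL, ΔJ fail)
(e) forbidden (ΔS fails)
(f) allowed
(g) forbidden (parity, ΔL, ΔJ fail)
Total allowed: 3 of 7.

3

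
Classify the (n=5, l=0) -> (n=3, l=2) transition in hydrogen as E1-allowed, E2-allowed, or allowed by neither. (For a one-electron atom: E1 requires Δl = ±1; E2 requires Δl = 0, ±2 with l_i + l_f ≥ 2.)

Δl = 2 − 0 = +2; l_i + l_f = 2.
E1 (Δl = ±1): not satisfied.
E2 (Δl = 0,±2, l_i+l_f ≥ 2): satisfied.

E2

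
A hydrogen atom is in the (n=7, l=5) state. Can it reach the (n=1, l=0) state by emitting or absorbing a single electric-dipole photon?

forbidden

l: 5 → 0 (Δl = -5). Δl = ±1 fails.
The transition is electric-dipole forbidden.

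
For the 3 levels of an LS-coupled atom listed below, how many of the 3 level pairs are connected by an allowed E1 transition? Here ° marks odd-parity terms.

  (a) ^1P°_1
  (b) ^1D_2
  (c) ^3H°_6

(a)–(b): allowed.
(a)–(c): forbidden (parity, ΔS, ΔL, ΔJ).
(b)–(c): forbidden (ΔS, ΔL, ΔJ).
Allowed pairs: 1 of 3.

1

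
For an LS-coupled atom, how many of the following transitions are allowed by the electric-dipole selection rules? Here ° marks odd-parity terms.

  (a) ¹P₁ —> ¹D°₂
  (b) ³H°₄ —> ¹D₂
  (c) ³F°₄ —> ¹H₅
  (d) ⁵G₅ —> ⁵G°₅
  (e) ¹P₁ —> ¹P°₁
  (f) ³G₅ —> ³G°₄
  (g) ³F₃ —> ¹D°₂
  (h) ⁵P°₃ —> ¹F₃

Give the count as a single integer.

(a) allowed
(b) forbidden (ΔS, ΔL, ΔJ fail)
(c) forbidden (ΔS, ΔL fail)
(d) allowed
(e) allowed
(f) allowed
(g) forbidden (ΔS fails)
(h) forbidden (ΔS, ΔL fail)
Total allowed: 4 of 8.

4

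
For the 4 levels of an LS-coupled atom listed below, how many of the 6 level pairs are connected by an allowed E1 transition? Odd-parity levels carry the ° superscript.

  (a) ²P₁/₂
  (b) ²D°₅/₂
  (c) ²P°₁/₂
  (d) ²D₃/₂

(a)–(b): forbidden (ΔJ).
(a)–(c): allowed.
(a)–(d): forbidden (parity).
(b)–(c): forbidden (parity, ΔJ).
(b)–(d): allowed.
(c)–(d): allowed.
Allowed pairs: 3 of 6.

3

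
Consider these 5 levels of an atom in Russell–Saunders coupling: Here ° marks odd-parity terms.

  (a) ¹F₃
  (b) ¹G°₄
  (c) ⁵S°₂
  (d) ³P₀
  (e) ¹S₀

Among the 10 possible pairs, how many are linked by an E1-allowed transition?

(a)–(b): allowed.
(a)–(c): forbidden (ΔS, ΔL).
(a)–(d): forbidden (parity, ΔS, ΔL, ΔJ).
(a)–(e): forbidden (parity, ΔL, ΔJ).
(b)–(c): forbidden (parity, ΔS, ΔL, ΔJ).
(b)–(d): forbidden (ΔS, ΔL, ΔJ).
(b)–(e): forbidden (ΔL, ΔJ).
(c)–(d): forbidden (ΔS, ΔJ).
(c)–(e): forbidden (ΔS, ΔL, ΔJ).
(d)–(e): forbidden (parity, ΔS, ΔJ).
Allowed pairs: 1 of 10.

1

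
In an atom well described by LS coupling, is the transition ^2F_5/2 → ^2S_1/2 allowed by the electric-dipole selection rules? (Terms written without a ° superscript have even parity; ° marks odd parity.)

forbidden

Parity must change: even → even — violated.
ΔS = 0: S: 1/2 → 1/2 — satisfied.
ΔL = 0, ±1 (not L=0↔0): L: 3 → 0, ΔL = -3 — violated.
ΔJ = 0, ±1 (not J=0↔0): J: 5/2 → 1/2, ΔJ = -2 — violated.
Rule(s) violated: parity, ΔL, ΔJ.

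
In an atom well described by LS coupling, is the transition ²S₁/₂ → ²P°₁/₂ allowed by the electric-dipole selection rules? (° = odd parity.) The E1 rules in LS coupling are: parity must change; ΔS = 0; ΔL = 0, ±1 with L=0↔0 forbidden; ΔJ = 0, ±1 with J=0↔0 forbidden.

allowed

Initial level: S=1/2, L=0, J=1/2, parity even. Final level: S=1/2, L=1, J=1/2, parity odd.
ΔJ = 0, ±1 (not J=0↔0): J: 1/2 → 1/2, ΔJ = +0 — passes.
Parity must change: even → odd — passes.
ΔS = 0: S: 1/2 → 1/2 — passes.
ΔL = 0, ±1 (not L=0↔0): L: 0 → 1, ΔL = +1 — passes.
All four E1 rules are satisfied.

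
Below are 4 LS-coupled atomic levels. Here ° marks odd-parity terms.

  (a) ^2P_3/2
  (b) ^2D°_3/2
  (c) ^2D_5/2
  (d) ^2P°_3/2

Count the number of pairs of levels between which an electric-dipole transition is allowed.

4

(a)–(b): allowed.
(a)–(c): forbidden (parity).
(a)–(d): allowed.
(b)–(c): allowed.
(b)–(d): forbidden (parity).
(c)–(d): allowed.
Allowed pairs: 4 of 6.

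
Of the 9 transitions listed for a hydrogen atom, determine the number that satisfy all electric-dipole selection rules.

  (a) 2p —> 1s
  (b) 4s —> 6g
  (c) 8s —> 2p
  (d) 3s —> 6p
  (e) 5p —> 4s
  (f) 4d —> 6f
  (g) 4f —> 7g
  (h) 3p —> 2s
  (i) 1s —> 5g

7

(a) allowed
(b) forbidden — Δl = +4 (E1 requires Δl = ±1)
(c) allowed
(d) allowed
(e) allowed
(f) allowed
(g) allowed
(h) allowed
(i) forbidden — Δl = +4 (E1 requires Δl = ±1)
Total allowed: 7 of 9.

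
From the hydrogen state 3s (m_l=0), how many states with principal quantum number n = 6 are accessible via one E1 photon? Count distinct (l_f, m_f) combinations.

3

E1 requires Δl = ±1, so l_f ∈ {-1, 1}; with 0 ≤ l_f ≤ n_f−1 = 5, the allowed l_f values are {1}.
For l_f = 1: m_f ∈ {m_i−1, m_i, m_i+1} ∩ [−1, 1] = {-1, 0, 1} → 3 states.
Total: 3.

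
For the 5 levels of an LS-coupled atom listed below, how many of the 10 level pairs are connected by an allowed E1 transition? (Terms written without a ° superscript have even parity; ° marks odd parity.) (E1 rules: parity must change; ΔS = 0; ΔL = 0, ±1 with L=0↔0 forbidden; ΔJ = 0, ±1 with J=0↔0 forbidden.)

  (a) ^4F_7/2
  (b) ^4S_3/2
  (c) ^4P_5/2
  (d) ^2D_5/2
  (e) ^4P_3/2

0

(a)–(b): forbidden (parity, ΔL, ΔJ).
(a)–(c): forbidden (parity, ΔL).
(a)–(d): forbidden (parity, ΔS).
(a)–(e): forbidden (parity, ΔL, ΔJ).
(b)–(c): forbidden (parity).
(b)–(d): forbidden (parity, ΔS, ΔL).
(b)–(e): forbidden (parity).
(c)–(d): forbidden (parity, ΔS).
(c)–(e): forbidden (parity).
(d)–(e): forbidden (parity, ΔS).
Allowed pairs: 0 of 10.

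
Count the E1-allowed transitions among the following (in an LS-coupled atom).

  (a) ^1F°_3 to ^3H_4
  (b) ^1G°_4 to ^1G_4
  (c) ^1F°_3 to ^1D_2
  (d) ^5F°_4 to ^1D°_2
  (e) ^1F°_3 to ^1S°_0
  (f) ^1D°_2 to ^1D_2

(a) forbidden (ΔS, ΔL fail)
(b) allowed
(c) allowed
(d) forbidden (parity, ΔS, ΔJ fail)
(e) forbidden (parity, ΔL, ΔJ fail)
(f) allowed
Total allowed: 3 of 6.

3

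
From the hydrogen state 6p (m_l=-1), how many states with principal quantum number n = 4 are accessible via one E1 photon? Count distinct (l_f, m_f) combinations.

E1 requires Δl = ±1, so l_f ∈ {0, 2}; with 0 ≤ l_f ≤ n_f−1 = 3, the allowed l_f values are {0, 2}.
For l_f = 0: m_f ∈ {m_i−1, m_i, m_i+1} ∩ [−0, 0] = {0} → 1 state.
For l_f = 2: m_f ∈ {m_i−1, m_i, m_i+1} ∩ [−2, 2] = {-2, -1, 0} → 3 states.
Total: 4.

4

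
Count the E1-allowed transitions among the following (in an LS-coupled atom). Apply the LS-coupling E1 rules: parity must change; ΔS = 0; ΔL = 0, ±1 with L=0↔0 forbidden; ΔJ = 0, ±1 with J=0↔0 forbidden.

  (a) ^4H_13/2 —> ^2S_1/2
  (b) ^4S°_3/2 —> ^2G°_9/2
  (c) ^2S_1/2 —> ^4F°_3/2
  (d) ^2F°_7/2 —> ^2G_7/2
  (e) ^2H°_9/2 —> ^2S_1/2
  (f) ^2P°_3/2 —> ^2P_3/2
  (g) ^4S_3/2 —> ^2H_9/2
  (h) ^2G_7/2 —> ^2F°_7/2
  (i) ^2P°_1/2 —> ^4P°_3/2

3

(a) forbidden (parity, ΔS, ΔL, ΔJ fail)
(b) forbidden (parity, ΔS, ΔL, ΔJ fail)
(c) forbidden (ΔS, ΔL fail)
(d) allowed
(e) forbidden (ΔL, ΔJ fail)
(f) allowed
(g) forbidden (parity, ΔS, ΔL, ΔJ fail)
(h) allowed
(i) forbidden (parity, ΔS fail)
Total allowed: 3 of 9.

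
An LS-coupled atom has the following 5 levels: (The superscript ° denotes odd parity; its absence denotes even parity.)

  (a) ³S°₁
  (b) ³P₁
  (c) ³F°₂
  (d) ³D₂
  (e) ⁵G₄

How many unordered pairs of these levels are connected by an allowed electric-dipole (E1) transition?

(a)–(b): allowed.
(a)–(c): forbidden (parity, ΔL).
(a)–(d): forbidden (ΔL).
(a)–(e): forbidden (ΔS, ΔL, ΔJ).
(b)–(c): forbidden (ΔL).
(b)–(d): forbidden (parity).
(b)–(e): forbidden (parity, ΔS, ΔL, ΔJ).
(c)–(d): allowed.
(c)–(e): forbidden (ΔS, ΔJ).
(d)–(e): forbidden (parity, ΔS, ΔL, ΔJ).
Allowed pairs: 2 of 10.

2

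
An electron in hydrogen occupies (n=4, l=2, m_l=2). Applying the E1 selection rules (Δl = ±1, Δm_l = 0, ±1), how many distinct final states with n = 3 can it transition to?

1

E1 requires Δl = ±1, so l_f ∈ {1, 3}; with 0 ≤ l_f ≤ n_f−1 = 2, the allowed l_f values are {1}.
For l_f = 1: m_f ∈ {m_i−1, m_i, m_i+1} ∩ [−1, 1] = {1} → 1 state.
Total: 1.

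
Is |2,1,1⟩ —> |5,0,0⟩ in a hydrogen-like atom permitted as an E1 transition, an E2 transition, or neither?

Δl = 0 − 1 = -1; l_i + l_f = 1.
Δm_l = -1.
E1 (Δl = ±1, |Δm_l| ≤ 1): satisfied.
E2 (Δl = 0,±2, l_i+l_f ≥ 2, |Δm_l| ≤ 2): not satisfied.

E1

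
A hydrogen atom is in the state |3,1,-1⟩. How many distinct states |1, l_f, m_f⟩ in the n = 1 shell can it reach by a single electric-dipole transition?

1

E1 requires Δl = ±1, so l_f ∈ {0, 2}; with 0 ≤ l_f ≤ n_f−1 = 0, the allowed l_f values are {0}.
For l_f = 0: m_f ∈ {m_i−1, m_i, m_i+1} ∩ [−0, 0] = {0} → 1 state.
Total: 1.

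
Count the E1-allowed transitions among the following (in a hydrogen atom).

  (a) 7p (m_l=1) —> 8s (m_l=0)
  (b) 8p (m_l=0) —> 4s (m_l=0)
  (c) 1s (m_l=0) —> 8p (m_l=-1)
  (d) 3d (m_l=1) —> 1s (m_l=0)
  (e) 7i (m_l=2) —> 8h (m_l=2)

(a) allowed
(b) allowed
(c) allowed
(d) forbidden — Δl = -2 (E1 requires Δl = ±1)
(e) allowed
Total allowed: 4 of 5.

4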